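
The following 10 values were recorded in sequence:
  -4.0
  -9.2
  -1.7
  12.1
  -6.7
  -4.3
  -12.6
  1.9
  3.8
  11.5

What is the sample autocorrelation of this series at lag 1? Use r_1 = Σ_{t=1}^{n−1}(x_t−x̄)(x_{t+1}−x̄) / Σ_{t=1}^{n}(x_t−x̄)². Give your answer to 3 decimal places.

0.073

Mean x̄ = (-4.0 − 9.2 − 1.7 + 12.1 − 6.7 − 4.3 − 12.6 + 1.9 + 3.8 + 11.5)/10 = -0.9200
Numerator Σ_{t=1}^{9}(x_t−x̄)(x_{t+1}−x̄) = 44.5596
Denominator Σ(x_t−x̄)² = 613.9160
r_1 = 44.5596 / 613.9160 = 0.073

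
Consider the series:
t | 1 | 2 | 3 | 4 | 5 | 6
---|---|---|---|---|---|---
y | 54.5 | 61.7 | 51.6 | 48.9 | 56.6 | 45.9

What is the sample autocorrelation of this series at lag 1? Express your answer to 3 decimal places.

-0.220

Mean ȳ = (54.5 + 61.7 + 51.6 + 48.9 + 56.6 + 45.9)/6 = 53.2000
Deviations from mean: 1.3000, 8.5000, -1.6000, -4.3000, 3.4000, -7.3000
Σ(y_t−ȳ)(y_{t+1}−ȳ) = (11.0500) + (-13.6000) + (6.8800) + (-14.6200) + (-24.8200) = -35.1100
Denominator Σ(y_t−ȳ)² = 159.8400
r_1 = -35.1100 / 159.8400 = -0.220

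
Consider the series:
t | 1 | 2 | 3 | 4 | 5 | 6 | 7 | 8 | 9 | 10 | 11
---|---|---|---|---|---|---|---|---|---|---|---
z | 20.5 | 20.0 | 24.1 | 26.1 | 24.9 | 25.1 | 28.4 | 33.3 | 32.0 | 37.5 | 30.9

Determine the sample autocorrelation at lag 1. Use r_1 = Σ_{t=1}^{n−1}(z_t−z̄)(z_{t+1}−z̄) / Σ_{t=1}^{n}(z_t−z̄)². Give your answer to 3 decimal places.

Mean z̄ = (20.5 + 20.0 + 24.1 + 26.1 + 24.9 + 25.1 + 28.4 + 33.3 + 32.0 + 37.5 + 30.9)/11 = 27.5273
Numerator Σ_{t=1}^{10}(z_t−z̄)(z_{t+1}−z̄) = 200.6929
Denominator Σ(z_t−z̄)² = 297.5418
r_1 = 200.6929 / 297.5418 = 0.675

0.675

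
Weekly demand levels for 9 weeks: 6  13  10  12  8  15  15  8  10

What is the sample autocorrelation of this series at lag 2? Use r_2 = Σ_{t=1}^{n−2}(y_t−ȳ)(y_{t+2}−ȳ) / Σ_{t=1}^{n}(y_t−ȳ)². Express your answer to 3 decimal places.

-0.159

Mean ȳ = (6 + 13 + 10 + 12 + 8 + 15 + 15 + 8 + 10)/9 = 10.7778
Σ(y_t−ȳ)(y_{t+2}−ȳ) = (3.7160) + (2.7160) + (2.1605) + (5.1605) + (-11.7284) + (-11.7284) + (-3.2840) = -12.9877
Denominator Σ(y_t−ȳ)² = 81.5556
r_2 = -12.9877 / 81.5556 = -0.159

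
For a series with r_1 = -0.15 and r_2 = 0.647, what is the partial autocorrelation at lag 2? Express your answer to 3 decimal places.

0.639

φ_{22} = (r_2 − r_1²) / (1 − r_1²)
r_1² = (-0.15)² = 0.0225
Numerator = 0.647 − 0.0225 = 0.6245; denominator = 1 − 0.0225 = 0.9775
φ_{22} = 0.6245 / 0.9775 = 0.639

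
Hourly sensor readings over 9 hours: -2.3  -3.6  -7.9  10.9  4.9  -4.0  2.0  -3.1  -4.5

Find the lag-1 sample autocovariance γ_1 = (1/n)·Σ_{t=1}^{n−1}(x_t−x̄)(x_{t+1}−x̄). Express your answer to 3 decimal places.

-1.913

Mean x̄ = (-2.3 − 3.6 − 7.9 + 10.9 + 4.9 − 4.0 + 2.0 − 3.1 − 4.5)/9 = -0.8444
Σ_{t=1}^{8}(x_t−x̄)(x_{t+1}−x̄) = -17.2186
γ_1 = -17.2186 / 9 = -1.913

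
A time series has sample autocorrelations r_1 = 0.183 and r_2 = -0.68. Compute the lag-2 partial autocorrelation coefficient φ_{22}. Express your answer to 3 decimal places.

φ_{22} = (r_2 − r_1²) / (1 − r_1²)
r_1² = (0.183)² = 0.033489
Numerator = -0.68 − 0.0335 = -0.7135; denominator = 1 − 0.0335 = 0.9665
φ_{22} = -0.7135 / 0.9665 = -0.738

-0.738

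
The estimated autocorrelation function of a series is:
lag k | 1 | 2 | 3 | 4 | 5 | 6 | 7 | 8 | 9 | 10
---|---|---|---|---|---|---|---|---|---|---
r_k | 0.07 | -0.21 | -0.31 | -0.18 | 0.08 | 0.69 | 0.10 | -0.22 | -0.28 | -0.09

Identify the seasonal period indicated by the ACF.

6

The largest autocorrelation is r_6 = 0.69; the remaining lags stay at or below 0.10.
The dominant spike at lag 6 indicates a seasonal period of 6.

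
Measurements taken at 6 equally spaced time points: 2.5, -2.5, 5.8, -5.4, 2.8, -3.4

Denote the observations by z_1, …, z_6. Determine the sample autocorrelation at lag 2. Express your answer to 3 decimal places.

Mean z̄ = (2.5 − 2.5 + 5.8 − 5.4 + 2.8 − 3.4)/6 = -0.0333
Σ(z_t−z̄)(z_{t+2}−z̄) = (14.7778) + (13.2378) + (16.5278) + (18.0678) = 62.6111
Denominator Σ(z_t−z̄)² = 94.6933
r_2 = 62.6111 / 94.6933 = 0.661

0.661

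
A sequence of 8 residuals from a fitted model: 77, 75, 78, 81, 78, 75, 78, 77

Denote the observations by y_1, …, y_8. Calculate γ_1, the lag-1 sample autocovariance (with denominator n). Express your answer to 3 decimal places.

Mean ȳ = (77 + 75 + 78 + 81 + 78 + 75 + 78 + 77)/8 = 77.3750
Deviations: -0.3750, -2.3750, 0.6250, 3.6250, 0.6250, -2.3750, 0.6250, -0.3750
Σ_{t=1}^{7}(y_t−ȳ)(y_{t+1}−ȳ) = 0.7344
γ_1 = 0.7344 / 8 = 0.092

0.092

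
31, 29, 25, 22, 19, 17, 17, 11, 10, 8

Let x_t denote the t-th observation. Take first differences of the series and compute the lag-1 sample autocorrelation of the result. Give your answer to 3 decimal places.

First differences Δx: -2, -4, -3, -3, -2, 0, -6, -1, -2
Mean of differences = -2.5556
Numerator Σ(Δx_t−Δx̄)(Δx_{t+1}−Δx̄) = -12.0864
Denominator Σ(Δx_t−Δx̄)² = 24.2222
r_1(Δx) = -12.0864 / 24.2222 = -0.499

-0.499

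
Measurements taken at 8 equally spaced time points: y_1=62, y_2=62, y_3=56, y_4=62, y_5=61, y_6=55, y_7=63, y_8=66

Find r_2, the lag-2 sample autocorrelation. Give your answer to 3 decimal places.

Mean ȳ = (62 + 62 + 56 + 62 + 61 + 55 + 63 + 66)/8 = 60.8750
Deviations from mean: 1.1250, 1.1250, -4.8750, 1.1250, 0.1250, -5.8750, 2.1250, 5.1250
Numerator Σ_{t=1}^{6}(y_t−ȳ)(y_{t+2}−ȳ) = -41.2813
Denominator Σ(y_t−ȳ)² = 92.8750
r_2 = -41.2813 / 92.8750 = -0.444

-0.444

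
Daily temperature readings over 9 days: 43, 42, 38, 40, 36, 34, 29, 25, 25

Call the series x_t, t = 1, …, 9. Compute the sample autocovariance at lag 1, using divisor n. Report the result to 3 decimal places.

Mean x̄ = (43 + 42 + 38 + 40 + 36 + 34 + 29 + 25 + 25)/9 = 34.6667
Σ_{t=1}^{8}(x_t−x̄)(x_{t+1}−x̄) = 261.5556
γ_1 = 261.5556 / 9 = 29.062

29.062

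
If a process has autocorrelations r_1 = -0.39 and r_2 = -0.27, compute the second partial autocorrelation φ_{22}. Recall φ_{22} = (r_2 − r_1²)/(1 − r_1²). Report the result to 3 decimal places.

φ_{22} = (r_2 − r_1²) / (1 − r_1²)
r_1² = (-0.39)² = 0.1521
Numerator = -0.27 − 0.1521 = -0.4221; denominator = 1 − 0.1521 = 0.8479
φ_{22} = -0.4221 / 0.8479 = -0.498

-0.498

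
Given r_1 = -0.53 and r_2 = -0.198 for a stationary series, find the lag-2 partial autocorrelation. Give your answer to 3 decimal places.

φ_{22} = (r_2 − r_1²) / (1 − r_1²)
r_1² = (-0.53)² = 0.2809
Numerator = -0.198 − 0.2809 = -0.4789; denominator = 1 − 0.2809 = 0.7191
φ_{22} = -0.4789 / 0.7191 = -0.666

-0.666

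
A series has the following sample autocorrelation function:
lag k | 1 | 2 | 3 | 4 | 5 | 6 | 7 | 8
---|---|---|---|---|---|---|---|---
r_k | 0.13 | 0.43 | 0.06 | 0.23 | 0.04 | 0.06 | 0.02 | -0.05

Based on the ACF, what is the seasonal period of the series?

2

The largest autocorrelation is r_2 = 0.43, with a weaker echo at lag 4 (0.23); the remaining lags stay at or below 0.13.
The dominant spike at lag 2 indicates a seasonal period of 2.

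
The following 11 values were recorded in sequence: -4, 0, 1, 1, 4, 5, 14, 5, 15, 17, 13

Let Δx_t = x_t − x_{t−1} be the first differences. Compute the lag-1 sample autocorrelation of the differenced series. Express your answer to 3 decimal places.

First differences Δx: 4, 1, 0, 3, 1, 9, -9, 10, 2, -4
Mean of differences = 1.7000
Numerator Σ(Δx_t−Δx̄)(Δx_{t+1}−Δx̄) = -174.7900
Denominator Σ(Δx_t−Δx̄)² = 280.1000
r_1(Δx) = -174.7900 / 280.1000 = -0.624

-0.624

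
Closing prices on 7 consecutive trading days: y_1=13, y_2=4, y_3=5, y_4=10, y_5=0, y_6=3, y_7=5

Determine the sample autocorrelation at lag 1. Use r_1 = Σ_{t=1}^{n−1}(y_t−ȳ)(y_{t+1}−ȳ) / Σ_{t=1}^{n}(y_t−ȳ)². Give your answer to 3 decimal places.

-0.185

Mean ȳ = (13 + 4 + 5 + 10 + 0 + 3 + 5)/7 = 5.7143
Deviations from mean: 7.2857, -1.7143, -0.7143, 4.2857, -5.7143, -2.7143, -0.7143
Σ(y_t−ȳ)(y_{t+1}−ȳ) = (-12.4898) + (1.2245) + (-3.0612) + (-24.4898) + (15.5102) + (1.9388) = -21.3673
Denominator Σ(y_t−ȳ)² = 115.4286
r_1 = -21.3673 / 115.4286 = -0.185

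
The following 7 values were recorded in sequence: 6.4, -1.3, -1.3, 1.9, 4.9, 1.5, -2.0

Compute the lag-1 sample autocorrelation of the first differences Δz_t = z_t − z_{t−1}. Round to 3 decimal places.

0.146

First differences Δz: -7.7, 0.0, 3.2, 3.0, -3.4, -3.5
Mean of differences = -1.4000
Numerator Σ(Δz_t−Δz̄)(Δz_{t+1}−Δz̄) = 13.2600
Denominator Σ(Δz_t−Δz̄)² = 90.5800
r_1(Δz) = 13.2600 / 90.5800 = 0.146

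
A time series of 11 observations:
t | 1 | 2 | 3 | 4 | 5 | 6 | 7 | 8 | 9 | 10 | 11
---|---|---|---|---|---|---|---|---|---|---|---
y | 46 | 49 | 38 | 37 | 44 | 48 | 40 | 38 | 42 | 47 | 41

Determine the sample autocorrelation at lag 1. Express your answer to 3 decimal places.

Mean ȳ = (46 + 49 + 38 + 37 + 44 + 48 + 40 + 38 + 42 + 47 + 41)/11 = 42.7273
Numerator Σ_{t=1}^{10}(y_t−ȳ)(y_{t+1}−ȳ) = 8.8347
Denominator Σ(y_t−ȳ)² = 186.1818
r_1 = 8.8347 / 186.1818 = 0.047

0.047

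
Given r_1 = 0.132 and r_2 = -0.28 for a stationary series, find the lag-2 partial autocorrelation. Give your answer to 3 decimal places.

-0.303

φ_{22} = (r_2 − r_1²) / (1 − r_1²)
r_1² = (0.132)² = 0.017424
Numerator = -0.28 − 0.0174 = -0.2974; denominator = 1 − 0.0174 = 0.9826
φ_{22} = -0.2974 / 0.9826 = -0.303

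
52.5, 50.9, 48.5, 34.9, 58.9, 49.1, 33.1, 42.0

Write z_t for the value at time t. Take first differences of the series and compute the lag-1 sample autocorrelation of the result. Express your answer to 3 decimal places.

First differences Δz: -1.6, -2.4, -13.6, 24.0, -9.8, -16.0, 8.9
Mean of differences = -1.5000
Numerator Σ(Δz_t−Δz̄)(Δz_{t+1}−Δz̄) = -539.6700
Denominator Σ(Δz_t−Δz̄)² = 1184.7800
r_1(Δz) = -539.6700 / 1184.7800 = -0.456

-0.456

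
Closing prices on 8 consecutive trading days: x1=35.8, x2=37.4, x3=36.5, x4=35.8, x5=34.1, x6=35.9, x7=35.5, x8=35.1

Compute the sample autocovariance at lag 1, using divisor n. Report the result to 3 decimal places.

0.143

Mean x̄ = (35.8 + 37.4 + 36.5 + 35.8 + 34.1 + 35.9 + 35.5 + 35.1)/8 = 35.7625
Deviations: 0.0375, 1.6375, 0.7375, 0.0375, -1.6625, 0.1375, -0.2625, -0.6625
Σ_{t=1}^{7}(x_t−x̄)(x_{t+1}−x̄) = 1.1436
γ_1 = 1.1436 / 8 = 0.143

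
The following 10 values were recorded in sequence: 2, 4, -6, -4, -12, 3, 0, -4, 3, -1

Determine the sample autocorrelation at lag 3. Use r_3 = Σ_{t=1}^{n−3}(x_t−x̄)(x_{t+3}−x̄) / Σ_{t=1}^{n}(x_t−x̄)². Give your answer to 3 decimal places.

-0.189

Mean x̄ = (2 + 4 − 6 − 4 − 12 + 3 + 0 − 4 + 3 − 1)/10 = -1.5000
Σ(x_t−x̄)(x_{t+3}−x̄) = (-8.7500) + (-57.7500) + (-20.2500) + (-3.7500) + (26.2500) + (20.2500) + (0.7500) = -43.2500
Denominator Σ(x_t−x̄)² = 228.5000
r_3 = -43.2500 / 228.5000 = -0.189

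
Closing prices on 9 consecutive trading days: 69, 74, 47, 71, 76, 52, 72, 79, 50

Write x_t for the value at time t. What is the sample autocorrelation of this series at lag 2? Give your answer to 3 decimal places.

-0.412

Mean x̄ = (69 + 74 + 47 + 71 + 76 + 52 + 72 + 79 + 50)/9 = 65.5556
Numerator Σ_{t=1}^{7}(x_t−x̄)(x_{t+2}−x̄) = -500.7284
Denominator Σ(x_t−x̄)² = 1214.2222
r_2 = -500.7284 / 1214.2222 = -0.412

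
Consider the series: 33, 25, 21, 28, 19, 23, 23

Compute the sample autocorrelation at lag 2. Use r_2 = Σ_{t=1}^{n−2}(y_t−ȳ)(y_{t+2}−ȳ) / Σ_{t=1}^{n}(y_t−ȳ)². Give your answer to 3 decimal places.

Mean ȳ = (33 + 25 + 21 + 28 + 19 + 23 + 23)/7 = 24.5714
Deviations from mean: 8.4286, 0.4286, -3.5714, 3.4286, -5.5714, -1.5714, -1.5714
Σ(y_t−ȳ)(y_{t+2}−ȳ) = (-30.1020) + (1.4694) + (19.8980) + (-5.3878) + (8.7551) = -5.3673
Denominator Σ(y_t−ȳ)² = 131.7143
r_2 = -5.3673 / 131.7143 = -0.041

-0.041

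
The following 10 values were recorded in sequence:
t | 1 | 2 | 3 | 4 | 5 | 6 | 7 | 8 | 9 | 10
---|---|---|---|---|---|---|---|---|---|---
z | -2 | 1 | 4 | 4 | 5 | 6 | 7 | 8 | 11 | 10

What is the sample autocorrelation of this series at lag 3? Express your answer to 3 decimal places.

Mean z̄ = (-2 + 1 + 4 + 4 + 5 + 6 + 7 + 8 + 11 + 10)/10 = 5.4000
Numerator Σ_{t=1}^{7}(z_t−z̄)(z_{t+3}−z̄) = 18.7200
Denominator Σ(z_t−z̄)² = 140.4000
r_3 = 18.7200 / 140.4000 = 0.133

0.133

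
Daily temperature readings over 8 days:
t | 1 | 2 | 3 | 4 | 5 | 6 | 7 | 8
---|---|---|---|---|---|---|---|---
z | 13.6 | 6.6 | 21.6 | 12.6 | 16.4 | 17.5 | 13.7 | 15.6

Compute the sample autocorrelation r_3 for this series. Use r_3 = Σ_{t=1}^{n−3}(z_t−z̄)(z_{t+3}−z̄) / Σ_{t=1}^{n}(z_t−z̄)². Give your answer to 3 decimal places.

Mean z̄ = (13.6 + 6.6 + 21.6 + 12.6 + 16.4 + 17.5 + 13.7 + 15.6)/8 = 14.7000
Deviations from mean: -1.1000, -8.1000, 6.9000, -2.1000, 1.7000, 2.8000, -1.0000, 0.9000
Numerator Σ_{t=1}^{5}(z_t−z̄)(z_{t+3}−z̄) = 11.4900
Denominator Σ(z_t−z̄)² = 131.3800
r_3 = 11.4900 / 131.3800 = 0.087

0.087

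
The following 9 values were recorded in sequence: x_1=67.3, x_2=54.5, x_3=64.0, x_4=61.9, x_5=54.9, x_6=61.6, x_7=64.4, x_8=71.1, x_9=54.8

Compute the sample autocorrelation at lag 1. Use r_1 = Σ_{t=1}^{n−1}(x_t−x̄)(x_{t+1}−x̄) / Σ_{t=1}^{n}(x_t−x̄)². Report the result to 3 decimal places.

-0.348

Mean x̄ = (67.3 + 54.5 + 64.0 + 61.9 + 54.9 + 61.6 + 64.4 + 71.1 + 54.8)/9 = 61.6111
Numerator Σ_{t=1}^{8}(x_t−x̄)(x_{t+1}−x̄) = -96.8135
Denominator Σ(x_t−x̄)² = 277.9689
r_1 = -96.8135 / 277.9689 = -0.348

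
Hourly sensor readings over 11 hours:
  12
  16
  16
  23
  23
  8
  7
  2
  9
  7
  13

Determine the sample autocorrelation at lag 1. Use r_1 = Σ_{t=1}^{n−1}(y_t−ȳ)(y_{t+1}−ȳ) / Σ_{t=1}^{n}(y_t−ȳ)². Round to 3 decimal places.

0.548

Mean ȳ = (12 + 16 + 16 + 23 + 23 + 8 + 7 + 2 + 9 + 7 + 13)/11 = 12.3636
Numerator Σ_{t=1}^{10}(y_t−ȳ)(y_{t+1}−ȳ) = 245.7769
Denominator Σ(y_t−ȳ)² = 448.5455
r_1 = 245.7769 / 448.5455 = 0.548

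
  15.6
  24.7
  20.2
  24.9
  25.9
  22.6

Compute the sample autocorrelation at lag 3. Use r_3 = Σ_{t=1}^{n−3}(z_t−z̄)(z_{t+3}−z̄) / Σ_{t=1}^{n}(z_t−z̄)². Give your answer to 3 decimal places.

-0.126

Mean z̄ = (15.6 + 24.7 + 20.2 + 24.9 + 25.9 + 22.6)/6 = 22.3167
Deviations from mean: -6.7167, 2.3833, -2.1167, 2.5833, 3.5833, 0.2833
Numerator Σ_{t=1}^{3}(z_t−z̄)(z_{t+3}−z̄) = -9.4108
Denominator Σ(z_t−z̄)² = 74.8683
r_3 = -9.4108 / 74.8683 = -0.126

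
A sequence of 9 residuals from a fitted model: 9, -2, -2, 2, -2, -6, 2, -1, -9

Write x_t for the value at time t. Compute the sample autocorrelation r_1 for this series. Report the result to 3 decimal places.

Mean x̄ = (9 − 2 − 2 + 2 − 2 − 6 + 2 − 1 − 9)/9 = -1.0000
Numerator Σ_{t=1}^{8}(x_t−x̄)(x_{t+1}−x̄) = -25.0000
Denominator Σ(x_t−x̄)² = 210.0000
r_1 = -25.0000 / 210.0000 = -0.119

-0.119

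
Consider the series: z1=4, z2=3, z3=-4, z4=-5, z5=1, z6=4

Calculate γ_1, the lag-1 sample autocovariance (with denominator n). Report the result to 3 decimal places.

Mean z̄ = (4 + 3 − 4 − 5 + 1 + 4)/6 = 0.5000
Deviations: 3.5000, 2.5000, -4.5000, -5.5000, 0.5000, 3.5000
Σ_{t=1}^{5}(z_t−z̄)(z_{t+1}−z̄) = 21.2500
γ_1 = 21.2500 / 6 = 3.542

3.542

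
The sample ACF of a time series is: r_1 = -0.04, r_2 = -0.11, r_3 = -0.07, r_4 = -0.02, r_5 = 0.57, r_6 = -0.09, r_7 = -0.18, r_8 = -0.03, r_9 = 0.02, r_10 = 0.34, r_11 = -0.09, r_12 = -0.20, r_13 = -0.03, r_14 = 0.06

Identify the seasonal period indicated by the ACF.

The largest autocorrelation is r_5 = 0.57, with a weaker echo at lag 10 (0.34); the remaining lags stay at or below 0.06.
The dominant spike at lag 5 indicates a seasonal period of 5.

5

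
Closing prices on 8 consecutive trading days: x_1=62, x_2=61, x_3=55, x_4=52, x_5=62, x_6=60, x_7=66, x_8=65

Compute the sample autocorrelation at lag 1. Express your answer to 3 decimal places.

Mean x̄ = (62 + 61 + 55 + 52 + 62 + 60 + 66 + 65)/8 = 60.3750
Σ(x_t−x̄)(x_{t+1}−x̄) = (1.0156) + (-3.3594) + (45.0156) + (-13.6094) + (-0.6094) + (-2.1094) + (26.0156) = 52.3594
Denominator Σ(x_t−x̄)² = 157.8750
r_1 = 52.3594 / 157.8750 = 0.332

0.332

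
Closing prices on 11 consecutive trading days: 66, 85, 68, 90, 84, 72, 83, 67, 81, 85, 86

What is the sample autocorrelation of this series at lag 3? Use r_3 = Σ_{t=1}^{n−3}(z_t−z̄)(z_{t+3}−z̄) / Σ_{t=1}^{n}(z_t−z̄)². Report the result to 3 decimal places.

-0.164

Mean z̄ = (66 + 85 + 68 + 90 + 84 + 72 + 83 + 67 + 81 + 85 + 86)/11 = 78.8182
Numerator Σ_{t=1}^{8}(z_t−z̄)(z_{t+3}−z̄) = -125.9174
Denominator Σ(z_t−z̄)² = 769.6364
r_3 = -125.9174 / 769.6364 = -0.164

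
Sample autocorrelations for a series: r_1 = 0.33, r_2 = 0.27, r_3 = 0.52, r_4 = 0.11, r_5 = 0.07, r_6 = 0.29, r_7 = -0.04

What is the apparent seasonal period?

The largest autocorrelation is r_3 = 0.52; the remaining lags stay at or below 0.33. The elevated value at lag 1 (0.33), dropping to 0.27 at lag 2, reflects decaying short-term dependence rather than seasonality.
The dominant spike at lag 3 indicates a seasonal period of 3.

3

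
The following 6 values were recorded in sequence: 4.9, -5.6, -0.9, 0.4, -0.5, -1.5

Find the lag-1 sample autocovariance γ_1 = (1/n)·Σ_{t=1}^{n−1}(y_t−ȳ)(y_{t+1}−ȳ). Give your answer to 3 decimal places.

Mean ȳ = (4.9 − 5.6 − 0.9 + 0.4 − 0.5 − 1.5)/6 = -0.5333
Σ_{t=1}^{5}(y_t−ȳ)(y_{t+1}−ȳ) = -26.0144
γ_1 = -26.0144 / 6 = -4.336

-4.336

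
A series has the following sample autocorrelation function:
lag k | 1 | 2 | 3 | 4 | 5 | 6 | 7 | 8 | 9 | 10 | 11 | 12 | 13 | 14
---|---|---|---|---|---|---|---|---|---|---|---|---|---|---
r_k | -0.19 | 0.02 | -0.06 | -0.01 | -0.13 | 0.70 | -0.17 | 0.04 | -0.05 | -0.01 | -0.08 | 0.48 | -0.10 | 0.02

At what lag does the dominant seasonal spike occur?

The largest autocorrelation is r_6 = 0.70, with a weaker echo at lag 12 (0.48); the remaining lags stay at or below 0.04.
The dominant spike at lag 6 indicates a seasonal period of 6.

6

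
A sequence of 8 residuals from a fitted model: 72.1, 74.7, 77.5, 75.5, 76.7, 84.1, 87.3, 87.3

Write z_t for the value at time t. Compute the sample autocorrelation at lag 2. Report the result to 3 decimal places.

Mean z̄ = (72.1 + 74.7 + 77.5 + 75.5 + 76.7 + 84.1 + 87.3 + 87.3)/8 = 79.4000
Deviations from mean: -7.3000, -4.7000, -1.9000, -3.9000, -2.7000, 4.7000, 7.9000, 7.9000
Σ(z_t−z̄)(z_{t+2}−z̄) = (13.8700) + (18.3300) + (5.1300) + (-18.3300) + (-21.3300) + (37.1300) = 34.8000
Denominator Σ(z_t−z̄)² = 248.4000
r_2 = 34.8000 / 248.4000 = 0.140

0.140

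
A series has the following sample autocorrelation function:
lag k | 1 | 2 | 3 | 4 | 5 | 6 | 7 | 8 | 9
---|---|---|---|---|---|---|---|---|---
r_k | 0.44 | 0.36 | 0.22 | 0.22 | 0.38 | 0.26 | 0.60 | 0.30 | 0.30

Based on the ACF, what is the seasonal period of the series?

The largest autocorrelation is r_7 = 0.60; the remaining lags stay at or below 0.44. The elevated value at lag 1 (0.44), dropping to 0.36 at lag 2, reflects decaying short-term dependence rather than seasonality.
The dominant spike at lag 7 indicates a seasonal period of 7.

7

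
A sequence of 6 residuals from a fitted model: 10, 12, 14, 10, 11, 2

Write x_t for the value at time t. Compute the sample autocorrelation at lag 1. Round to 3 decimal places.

0.013

Mean x̄ = (10 + 12 + 14 + 10 + 11 + 2)/6 = 9.8333
Deviations from mean: 0.1667, 2.1667, 4.1667, 0.1667, 1.1667, -7.8333
Σ(x_t−x̄)(x_{t+1}−x̄) = (0.3611) + (9.0278) + (0.6944) + (0.1944) + (-9.1389) = 1.1389
Denominator Σ(x_t−x̄)² = 84.8333
r_1 = 1.1389 / 84.8333 = 0.013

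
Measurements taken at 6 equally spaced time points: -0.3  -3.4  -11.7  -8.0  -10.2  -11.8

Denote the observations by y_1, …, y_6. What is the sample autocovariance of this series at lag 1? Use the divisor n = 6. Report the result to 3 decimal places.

4.523

Mean ȳ = (-0.3 − 3.4 − 11.7 − 8.0 − 10.2 − 11.8)/6 = -7.5667
Σ_{t=1}^{5}(y_t−ȳ)(y_{t+1}−ȳ) = 27.1356
γ_1 = 27.1356 / 6 = 4.523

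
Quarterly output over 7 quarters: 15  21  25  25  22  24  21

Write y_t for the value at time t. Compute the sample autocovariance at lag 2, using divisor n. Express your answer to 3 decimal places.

Mean ȳ = (15 + 21 + 25 + 25 + 22 + 24 + 21)/7 = 21.8571
Σ_{t=1}^{5}(y_t−ȳ)(y_{t+2}−ȳ) = -17.1837
γ_2 = -17.1837 / 7 = -2.455

-2.455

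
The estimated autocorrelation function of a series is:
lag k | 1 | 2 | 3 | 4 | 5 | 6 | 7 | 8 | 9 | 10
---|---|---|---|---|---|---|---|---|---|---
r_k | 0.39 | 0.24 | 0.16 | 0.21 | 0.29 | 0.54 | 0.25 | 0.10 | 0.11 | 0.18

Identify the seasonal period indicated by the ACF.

6

The largest autocorrelation is r_6 = 0.54; the remaining lags stay at or below 0.39. The elevated value at lag 1 (0.39), dropping to 0.24 at lag 2, reflects decaying short-term dependence rather than seasonality.
The dominant spike at lag 6 indicates a seasonal period of 6.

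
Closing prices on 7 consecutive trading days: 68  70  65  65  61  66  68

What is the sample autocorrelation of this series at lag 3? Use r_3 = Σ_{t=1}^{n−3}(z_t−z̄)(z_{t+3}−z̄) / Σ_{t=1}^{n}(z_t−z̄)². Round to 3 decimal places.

-0.470

Mean z̄ = (68 + 70 + 65 + 65 + 61 + 66 + 68)/7 = 66.1429
Deviations from mean: 1.8571, 3.8571, -1.1429, -1.1429, -5.1429, -0.1429, 1.8571
Σ(z_t−z̄)(z_{t+3}−z̄) = (-2.1224) + (-19.8367) + (0.1633) + (-2.1224) = -23.9184
Denominator Σ(z_t−z̄)² = 50.8571
r_3 = -23.9184 / 50.8571 = -0.470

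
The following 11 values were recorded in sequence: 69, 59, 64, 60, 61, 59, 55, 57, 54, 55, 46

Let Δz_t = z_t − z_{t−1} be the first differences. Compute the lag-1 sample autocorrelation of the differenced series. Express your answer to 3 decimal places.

-0.532

First differences Δz: -10, 5, -4, 1, -2, -4, 2, -3, 1, -9
Mean of differences = -2.3000
Numerator Σ(Δz_t−Δz̄)(Δz_{t+1}−Δz̄) = -108.4900
Denominator Σ(Δz_t−Δz̄)² = 204.1000
r_1(Δz) = -108.4900 / 204.1000 = -0.532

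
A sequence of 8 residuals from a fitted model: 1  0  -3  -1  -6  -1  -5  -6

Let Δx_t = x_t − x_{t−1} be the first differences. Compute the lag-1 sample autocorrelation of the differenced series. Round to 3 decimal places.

First differences Δx: -1, -3, 2, -5, 5, -4, -1
Mean of differences = -1.0000
Numerator Σ(Δx_t−Δx̄)(Δx_{t+1}−Δx̄) = -60.0000
Denominator Σ(Δx_t−Δx̄)² = 74.0000
r_1(Δx) = -60.0000 / 74.0000 = -0.811

-0.811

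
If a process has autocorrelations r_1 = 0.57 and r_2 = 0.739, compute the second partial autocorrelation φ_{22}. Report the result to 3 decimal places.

φ_{22} = (r_2 − r_1²) / (1 − r_1²)
r_1² = (0.57)² = 0.3249
Numerator = 0.739 − 0.3249 = 0.4141; denominator = 1 − 0.3249 = 0.6751
φ_{22} = 0.4141 / 0.6751 = 0.613

0.613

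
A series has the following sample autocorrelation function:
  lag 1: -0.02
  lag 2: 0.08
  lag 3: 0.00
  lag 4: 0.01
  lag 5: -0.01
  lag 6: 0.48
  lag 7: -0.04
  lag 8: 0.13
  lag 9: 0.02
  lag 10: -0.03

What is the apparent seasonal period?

6

The largest autocorrelation is r_6 = 0.48; the remaining lags stay at or below 0.13.
The dominant spike at lag 6 indicates a seasonal period of 6.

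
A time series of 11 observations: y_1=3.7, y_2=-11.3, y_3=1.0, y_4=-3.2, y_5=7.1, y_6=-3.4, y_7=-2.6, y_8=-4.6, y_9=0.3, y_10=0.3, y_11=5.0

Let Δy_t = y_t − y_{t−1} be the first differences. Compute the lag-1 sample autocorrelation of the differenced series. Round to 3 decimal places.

-0.619

First differences Δy: -15.0, 12.3, -4.2, 10.3, -10.5, 0.8, -2.0, 4.9, 0.0, 4.7
Mean of differences = 0.1300
Numerator Σ(Δy_t−Δȳ)(Δy_{t+1}−Δȳ) = -408.8949
Denominator Σ(Δy_t−Δȳ)² = 660.8410
r_1(Δy) = -408.8949 / 660.8410 = -0.619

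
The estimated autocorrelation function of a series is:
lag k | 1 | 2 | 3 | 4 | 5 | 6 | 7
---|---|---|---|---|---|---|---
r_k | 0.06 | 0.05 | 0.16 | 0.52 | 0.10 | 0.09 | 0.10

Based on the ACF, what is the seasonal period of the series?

The largest autocorrelation is r_4 = 0.52; the remaining lags stay at or below 0.16.
The dominant spike at lag 4 indicates a seasonal period of 4.

4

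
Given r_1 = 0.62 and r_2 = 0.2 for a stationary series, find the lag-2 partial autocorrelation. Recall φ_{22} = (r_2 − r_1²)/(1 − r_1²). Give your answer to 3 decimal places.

-0.300

φ_{22} = (r_2 − r_1²) / (1 − r_1²)
r_1² = (0.62)² = 0.3844
Numerator = 0.2 − 0.3844 = -0.1844; denominator = 1 − 0.3844 = 0.6156
φ_{22} = -0.1844 / 0.6156 = -0.300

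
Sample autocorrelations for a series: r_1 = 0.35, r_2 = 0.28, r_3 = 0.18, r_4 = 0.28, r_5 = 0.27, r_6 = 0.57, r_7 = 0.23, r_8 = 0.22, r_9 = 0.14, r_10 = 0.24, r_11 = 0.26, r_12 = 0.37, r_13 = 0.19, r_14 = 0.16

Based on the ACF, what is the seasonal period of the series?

6

The largest autocorrelation is r_6 = 0.57, with a weaker echo at lag 12 (0.37); the remaining lags stay at or below 0.35. The elevated value at lag 1 (0.35), dropping to 0.28 at lag 2, reflects decaying short-term dependence rather than seasonality.
The dominant spike at lag 6 indicates a seasonal period of 6.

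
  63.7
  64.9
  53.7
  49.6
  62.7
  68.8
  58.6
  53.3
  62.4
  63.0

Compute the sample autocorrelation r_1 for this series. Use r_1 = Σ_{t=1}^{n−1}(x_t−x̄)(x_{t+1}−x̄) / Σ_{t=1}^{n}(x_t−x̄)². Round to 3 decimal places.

Mean x̄ = (63.7 + 64.9 + 53.7 + 49.6 + 62.7 + 68.8 + 58.6 + 53.3 + 62.4 + 63.0)/10 = 60.0700
Numerator Σ_{t=1}^{9}(x_t−x̄)(x_{t+1}−x̄) = 37.0551
Denominator Σ(x_t−x̄)² = 331.8410
r_1 = 37.0551 / 331.8410 = 0.112

0.112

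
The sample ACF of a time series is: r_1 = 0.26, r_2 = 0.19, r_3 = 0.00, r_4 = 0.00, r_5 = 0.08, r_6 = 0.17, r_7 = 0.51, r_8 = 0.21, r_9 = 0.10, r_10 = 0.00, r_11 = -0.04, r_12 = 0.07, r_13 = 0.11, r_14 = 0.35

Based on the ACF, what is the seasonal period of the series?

The largest autocorrelation is r_7 = 0.51, with a weaker echo at lag 14 (0.35); the remaining lags stay at or below 0.26. The elevated value at lag 1 (0.26), dropping to 0.19 at lag 2, reflects decaying short-term dependence rather than seasonality.
The dominant spike at lag 7 indicates a seasonal period of 7.

7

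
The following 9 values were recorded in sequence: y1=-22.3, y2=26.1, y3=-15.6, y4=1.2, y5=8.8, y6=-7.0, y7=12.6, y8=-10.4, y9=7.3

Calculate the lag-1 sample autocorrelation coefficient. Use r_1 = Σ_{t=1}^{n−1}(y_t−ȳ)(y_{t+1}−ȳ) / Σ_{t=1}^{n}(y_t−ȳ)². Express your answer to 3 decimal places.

Mean ȳ = (-22.3 + 26.1 − 15.6 + 1.2 + 8.8 − 7.0 + 12.6 − 10.4 + 7.3)/9 = 0.0778
Numerator Σ_{t=1}^{8}(y_t−ȳ)(y_{t+1}−ȳ) = -1355.3372
Denominator Σ(y_t−ȳ)² = 1869.8956
r_1 = -1355.3372 / 1869.8956 = -0.725

-0.725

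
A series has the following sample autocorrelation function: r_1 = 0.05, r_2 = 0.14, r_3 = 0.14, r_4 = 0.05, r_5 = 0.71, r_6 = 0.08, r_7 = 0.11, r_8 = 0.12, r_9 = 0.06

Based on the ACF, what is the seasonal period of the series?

The largest autocorrelation is r_5 = 0.71; the remaining lags stay at or below 0.14.
The dominant spike at lag 5 indicates a seasonal period of 5.

5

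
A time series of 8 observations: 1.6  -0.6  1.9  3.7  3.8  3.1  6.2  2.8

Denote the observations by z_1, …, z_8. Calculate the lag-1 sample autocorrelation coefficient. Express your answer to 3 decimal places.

0.313

Mean z̄ = (1.6 − 0.6 + 1.9 + 3.7 + 3.8 + 3.1 + 6.2 + 2.8)/8 = 2.8125
Deviations from mean: -1.2125, -3.4125, -0.9125, 0.8875, 0.9875, 0.2875, 3.3875, -0.0125
Σ(z_t−z̄)(z_{t+1}−z̄) = (4.1377) + (3.1139) + (-0.8098) + (0.8764) + (0.2839) + (0.9739) + (-0.0423) = 8.5336
Denominator Σ(z_t−z̄)² = 27.2688
r_1 = 8.5336 / 27.2688 = 0.313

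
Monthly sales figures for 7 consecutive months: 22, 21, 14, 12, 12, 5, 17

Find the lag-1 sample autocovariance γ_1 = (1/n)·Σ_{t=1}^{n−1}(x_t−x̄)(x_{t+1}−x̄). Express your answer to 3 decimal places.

Mean x̄ = (22 + 21 + 14 + 12 + 12 + 5 + 17)/7 = 14.7143
Deviations: 7.2857, 6.2857, -0.7143, -2.7143, -2.7143, -9.7143, 2.2857
Σ_{t=1}^{6}(x_t−x̄)(x_{t+1}−x̄) = 54.7755
γ_1 = 54.7755 / 7 = 7.825

7.825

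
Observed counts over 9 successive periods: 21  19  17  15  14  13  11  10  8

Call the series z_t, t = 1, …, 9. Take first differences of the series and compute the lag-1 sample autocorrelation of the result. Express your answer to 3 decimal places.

-0.142

First differences Δz: -2, -2, -2, -1, -1, -2, -1, -2
Mean of differences = -1.6250
Numerator Σ(Δz_t−Δz̄)(Δz_{t+1}−Δz̄) = -0.2656
Denominator Σ(Δz_t−Δz̄)² = 1.8750
r_1(Δz) = -0.2656 / 1.8750 = -0.142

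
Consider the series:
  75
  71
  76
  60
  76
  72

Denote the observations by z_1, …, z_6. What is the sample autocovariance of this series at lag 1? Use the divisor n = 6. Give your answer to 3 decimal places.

-17.463

Mean z̄ = (75 + 71 + 76 + 60 + 76 + 72)/6 = 71.6667
Σ_{t=1}^{5}(z_t−z̄)(z_{t+1}−z̄) = -104.7778
γ_1 = -104.7778 / 6 = -17.463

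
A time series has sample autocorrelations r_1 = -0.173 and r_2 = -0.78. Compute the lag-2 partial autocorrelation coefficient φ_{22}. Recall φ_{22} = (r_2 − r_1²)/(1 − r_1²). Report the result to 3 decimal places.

-0.835

φ_{22} = (r_2 − r_1²) / (1 − r_1²)
r_1² = (-0.173)² = 0.029929
Numerator = -0.78 − 0.0299 = -0.8099; denominator = 1 − 0.0299 = 0.9701
φ_{22} = -0.8099 / 0.9701 = -0.835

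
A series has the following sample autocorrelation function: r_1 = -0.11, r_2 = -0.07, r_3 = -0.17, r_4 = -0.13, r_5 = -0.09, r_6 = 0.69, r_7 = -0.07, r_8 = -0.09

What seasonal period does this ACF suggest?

The largest autocorrelation is r_6 = 0.69; the remaining lags stay at or below -0.07.
The dominant spike at lag 6 indicates a seasonal period of 6.

6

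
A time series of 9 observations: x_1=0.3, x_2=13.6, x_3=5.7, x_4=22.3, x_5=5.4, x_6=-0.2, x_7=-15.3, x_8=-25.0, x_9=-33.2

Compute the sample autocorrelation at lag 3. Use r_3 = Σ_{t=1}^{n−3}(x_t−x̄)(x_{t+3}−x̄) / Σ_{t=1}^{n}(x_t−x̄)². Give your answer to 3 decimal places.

-0.128

Mean x̄ = (0.3 + 13.6 + 5.7 + 22.3 + 5.4 − 0.2 − 15.3 − 25.0 − 33.2)/9 = -2.9333
Σ(x_t−x̄)(x_{t+3}−x̄) = (81.5878) + (137.7778) + (23.5978) + (-312.0522) + (-183.8889) + (-82.7289) = -335.7067
Denominator Σ(x_t−x̄)² = 2627.9200
r_3 = -335.7067 / 2627.9200 = -0.128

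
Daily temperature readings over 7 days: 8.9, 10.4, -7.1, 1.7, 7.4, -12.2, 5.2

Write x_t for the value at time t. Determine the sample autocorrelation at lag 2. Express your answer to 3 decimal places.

-0.210

Mean x̄ = (8.9 + 10.4 − 7.1 + 1.7 + 7.4 − 12.2 + 5.2)/7 = 2.0429
Deviations from mean: 6.8571, 8.3571, -9.1429, -0.3429, 5.3571, -14.2429, 3.1571
Numerator Σ_{t=1}^{5}(x_t−x̄)(x_{t+2}−x̄) = -92.7422
Denominator Σ(x_t−x̄)² = 442.0971
r_2 = -92.7422 / 442.0971 = -0.210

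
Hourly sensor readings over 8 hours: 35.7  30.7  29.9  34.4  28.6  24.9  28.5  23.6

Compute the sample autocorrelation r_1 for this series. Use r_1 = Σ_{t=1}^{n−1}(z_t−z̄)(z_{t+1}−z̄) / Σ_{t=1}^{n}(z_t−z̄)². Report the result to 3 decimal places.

Mean z̄ = (35.7 + 30.7 + 29.9 + 34.4 + 28.6 + 24.9 + 28.5 + 23.6)/8 = 29.5375
Σ(z_t−z̄)(z_{t+1}−z̄) = (7.1639) + (0.4214) + (1.7627) + (-4.5586) + (4.3477) + (4.8114) + (6.1602) = 20.1086
Denominator Σ(z_t−z̄)² = 121.8188
r_1 = 20.1086 / 121.8188 = 0.165

0.165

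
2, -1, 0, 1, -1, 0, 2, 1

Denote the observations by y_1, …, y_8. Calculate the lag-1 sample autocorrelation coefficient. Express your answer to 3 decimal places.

Mean ȳ = (2 − 1 + 0 + 1 − 1 + 0 + 2 + 1)/8 = 0.5000
Numerator Σ_{t=1}^{7}(y_t−ȳ)(y_{t+1}−ȳ) = -1.7500
Denominator Σ(y_t−ȳ)² = 10.0000
r_1 = -1.7500 / 10.0000 = -0.175

-0.175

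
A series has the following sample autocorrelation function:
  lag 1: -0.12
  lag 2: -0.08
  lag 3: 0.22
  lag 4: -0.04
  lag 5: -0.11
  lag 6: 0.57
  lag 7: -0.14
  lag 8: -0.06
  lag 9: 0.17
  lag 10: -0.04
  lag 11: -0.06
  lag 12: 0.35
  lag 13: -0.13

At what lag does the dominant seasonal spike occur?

6

The largest autocorrelation is r_6 = 0.57, with a weaker echo at lag 12 (0.35); the remaining lags stay at or below 0.22.
The dominant spike at lag 6 indicates a seasonal period of 6.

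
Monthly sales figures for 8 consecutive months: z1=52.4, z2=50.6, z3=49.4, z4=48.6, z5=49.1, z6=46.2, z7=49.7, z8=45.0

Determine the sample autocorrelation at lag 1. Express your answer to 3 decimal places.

0.020

Mean z̄ = (52.4 + 50.6 + 49.4 + 48.6 + 49.1 + 46.2 + 49.7 + 45.0)/8 = 48.8750
Numerator Σ_{t=1}^{7}(z_t−z̄)(z_{t+1}−z̄) = 0.7744
Denominator Σ(z_t−z̄)² = 38.6550
r_1 = 0.7744 / 38.6550 = 0.020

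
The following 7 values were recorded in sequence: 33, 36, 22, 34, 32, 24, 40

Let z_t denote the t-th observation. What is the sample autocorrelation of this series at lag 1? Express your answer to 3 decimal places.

-0.506

Mean z̄ = (33 + 36 + 22 + 34 + 32 + 24 + 40)/7 = 31.5714
Deviations from mean: 1.4286, 4.4286, -9.5714, 2.4286, 0.4286, -7.5714, 8.4286
Σ(z_t−z̄)(z_{t+1}−z̄) = (6.3265) + (-42.3878) + (-23.2449) + (1.0408) + (-3.2449) + (-63.8163) = -125.3265
Denominator Σ(z_t−z̄)² = 247.7143
r_1 = -125.3265 / 247.7143 = -0.506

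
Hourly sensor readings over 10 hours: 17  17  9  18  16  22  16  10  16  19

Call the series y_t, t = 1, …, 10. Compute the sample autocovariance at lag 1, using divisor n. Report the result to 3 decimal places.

-2.000

Mean ȳ = (17 + 17 + 9 + 18 + 16 + 22 + 16 + 10 + 16 + 19)/10 = 16.0000
Σ_{t=1}^{9}(y_t−ȳ)(y_{t+1}−ȳ) = -20.0000
γ_1 = -20.0000 / 10 = -2.000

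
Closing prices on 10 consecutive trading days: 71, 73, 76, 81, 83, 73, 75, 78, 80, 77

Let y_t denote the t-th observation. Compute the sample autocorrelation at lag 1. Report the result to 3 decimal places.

0.252

Mean ȳ = (71 + 73 + 76 + 81 + 83 + 73 + 75 + 78 + 80 + 77)/10 = 76.7000
Numerator Σ_{t=1}^{9}(y_t−ȳ)(y_{t+1}−ȳ) = 33.8100
Denominator Σ(y_t−ȳ)² = 134.1000
r_1 = 33.8100 / 134.1000 = 0.252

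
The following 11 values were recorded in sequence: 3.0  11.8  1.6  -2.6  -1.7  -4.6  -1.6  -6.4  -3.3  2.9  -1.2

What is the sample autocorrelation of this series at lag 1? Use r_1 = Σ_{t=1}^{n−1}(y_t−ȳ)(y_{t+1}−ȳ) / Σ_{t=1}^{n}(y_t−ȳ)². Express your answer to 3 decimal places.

0.355

Mean ȳ = (3.0 + 11.8 + 1.6 − 2.6 − 1.7 − 4.6 − 1.6 − 6.4 − 3.3 + 2.9 − 1.2)/11 = -0.1909
Numerator Σ_{t=1}^{10}(y_t−ȳ)(y_{t+1}−ȳ) = 87.2490
Denominator Σ(y_t−ȳ)² = 245.4691
r_1 = 87.2490 / 245.4691 = 0.355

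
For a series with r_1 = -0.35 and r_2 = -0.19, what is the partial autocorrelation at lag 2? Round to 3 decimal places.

φ_{22} = (r_2 − r_1²) / (1 − r_1²)
r_1² = (-0.35)² = 0.1225
Numerator = -0.19 − 0.1225 = -0.3125; denominator = 1 − 0.1225 = 0.8775
φ_{22} = -0.3125 / 0.8775 = -0.356

-0.356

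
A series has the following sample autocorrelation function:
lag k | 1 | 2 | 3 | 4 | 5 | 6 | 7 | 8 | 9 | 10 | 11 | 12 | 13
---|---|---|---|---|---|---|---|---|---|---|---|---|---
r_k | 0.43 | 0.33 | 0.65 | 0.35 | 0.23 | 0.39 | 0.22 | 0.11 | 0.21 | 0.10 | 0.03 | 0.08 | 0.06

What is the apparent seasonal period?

3

The largest autocorrelation is r_3 = 0.65; the remaining lags stay at or below 0.43. The elevated value at lag 1 (0.43), dropping to 0.33 at lag 2, reflects decaying short-term dependence rather than seasonality.
The dominant spike at lag 3 indicates a seasonal period of 3.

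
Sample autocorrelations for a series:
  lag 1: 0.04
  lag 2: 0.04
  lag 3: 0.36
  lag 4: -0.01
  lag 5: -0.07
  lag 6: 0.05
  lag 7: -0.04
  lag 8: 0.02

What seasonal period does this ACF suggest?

The largest autocorrelation is r_3 = 0.36; the remaining lags stay at or below 0.05.
The dominant spike at lag 3 indicates a seasonal period of 3.

3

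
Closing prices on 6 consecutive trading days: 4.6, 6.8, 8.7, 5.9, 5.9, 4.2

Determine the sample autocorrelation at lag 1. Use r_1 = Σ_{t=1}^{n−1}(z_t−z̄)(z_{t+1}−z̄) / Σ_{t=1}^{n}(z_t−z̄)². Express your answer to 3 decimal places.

Mean z̄ = (4.6 + 6.8 + 8.7 + 5.9 + 5.9 + 4.2)/6 = 6.0167
Deviations from mean: -1.4167, 0.7833, 2.6833, -0.1167, -0.1167, -1.8167
Σ(z_t−z̄)(z_{t+1}−z̄) = (-1.1097) + (2.1019) + (-0.3131) + (0.0136) + (0.2119) = 0.9047
Denominator Σ(z_t−z̄)² = 13.1483
r_1 = 0.9047 / 13.1483 = 0.069

0.069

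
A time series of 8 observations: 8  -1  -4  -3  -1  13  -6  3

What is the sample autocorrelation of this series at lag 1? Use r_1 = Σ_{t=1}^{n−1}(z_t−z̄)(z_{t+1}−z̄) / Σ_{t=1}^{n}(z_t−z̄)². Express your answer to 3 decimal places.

Mean z̄ = (8 − 1 − 4 − 3 − 1 + 13 − 6 + 3)/8 = 1.1250
Σ(z_t−z̄)(z_{t+1}−z̄) = (-14.6094) + (10.8906) + (21.1406) + (8.7656) + (-25.2344) + (-84.6094) + (-13.3594) = -97.0156
Denominator Σ(z_t−z̄)² = 294.8750
r_1 = -97.0156 / 294.8750 = -0.329

-0.329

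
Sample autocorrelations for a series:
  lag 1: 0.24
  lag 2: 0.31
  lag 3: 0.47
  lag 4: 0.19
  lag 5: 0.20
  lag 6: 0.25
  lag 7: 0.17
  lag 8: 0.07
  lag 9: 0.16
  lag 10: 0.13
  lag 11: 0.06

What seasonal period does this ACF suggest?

The largest autocorrelation is r_3 = 0.47; the remaining lags stay at or below 0.31.
The dominant spike at lag 3 indicates a seasonal period of 3.

3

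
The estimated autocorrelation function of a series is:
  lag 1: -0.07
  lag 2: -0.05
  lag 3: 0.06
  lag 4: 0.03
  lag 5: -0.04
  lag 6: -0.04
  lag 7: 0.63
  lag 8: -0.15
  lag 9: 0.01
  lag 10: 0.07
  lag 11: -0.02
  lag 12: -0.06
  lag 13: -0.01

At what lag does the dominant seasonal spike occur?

7

The largest autocorrelation is r_7 = 0.63; the remaining lags stay at or below 0.07.
The dominant spike at lag 7 indicates a seasonal period of 7.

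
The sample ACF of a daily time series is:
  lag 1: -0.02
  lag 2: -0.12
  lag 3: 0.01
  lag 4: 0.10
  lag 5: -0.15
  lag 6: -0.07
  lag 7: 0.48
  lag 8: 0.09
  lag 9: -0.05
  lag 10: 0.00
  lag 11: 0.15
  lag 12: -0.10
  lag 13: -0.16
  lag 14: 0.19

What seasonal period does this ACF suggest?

7

The largest autocorrelation is r_7 = 0.48, with a weaker echo at lag 14 (0.19); the remaining lags stay at or below 0.15.
The dominant spike at lag 7 indicates a seasonal period of 7.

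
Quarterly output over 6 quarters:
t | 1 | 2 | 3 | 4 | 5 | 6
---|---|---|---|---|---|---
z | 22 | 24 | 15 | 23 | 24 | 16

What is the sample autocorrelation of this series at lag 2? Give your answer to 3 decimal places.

-0.355

Mean z̄ = (22 + 24 + 15 + 23 + 24 + 16)/6 = 20.6667
Numerator Σ_{t=1}^{4}(z_t−z̄)(z_{t+2}−z̄) = -29.5556
Denominator Σ(z_t−z̄)² = 83.3333
r_2 = -29.5556 / 83.3333 = -0.355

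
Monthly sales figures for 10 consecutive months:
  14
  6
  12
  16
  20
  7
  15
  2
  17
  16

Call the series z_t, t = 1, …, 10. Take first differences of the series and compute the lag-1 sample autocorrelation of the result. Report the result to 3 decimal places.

First differences Δz: -8, 6, 4, 4, -13, 8, -13, 15, -1
Mean of differences = 0.2222
Numerator Σ(Δz_t−Δz̄)(Δz_{t+1}−Δz̄) = -480.4938
Denominator Σ(Δz_t−Δz̄)² = 759.5556
r_1(Δz) = -480.4938 / 759.5556 = -0.633

-0.633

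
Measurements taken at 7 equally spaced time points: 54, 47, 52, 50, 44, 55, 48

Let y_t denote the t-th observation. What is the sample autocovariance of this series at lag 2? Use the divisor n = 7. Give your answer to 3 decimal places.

1.143

Mean ȳ = (54 + 47 + 52 + 50 + 44 + 55 + 48)/7 = 50.0000
Deviations: 4.0000, -3.0000, 2.0000, 0.0000, -6.0000, 5.0000, -2.0000
Σ_{t=1}^{5}(y_t−ȳ)(y_{t+2}−ȳ) = 8.0000
γ_2 = 8.0000 / 7 = 1.143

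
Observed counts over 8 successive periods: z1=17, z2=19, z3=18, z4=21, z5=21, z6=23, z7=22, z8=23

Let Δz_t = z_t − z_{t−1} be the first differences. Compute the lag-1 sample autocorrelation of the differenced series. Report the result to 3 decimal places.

-0.761

First differences Δz: 2, -1, 3, 0, 2, -1, 1
Mean of differences = 0.8571
Numerator Σ(Δz_t−Δz̄)(Δz_{t+1}−Δz̄) = -11.3061
Denominator Σ(Δz_t−Δz̄)² = 14.8571
r_1(Δz) = -11.3061 / 14.8571 = -0.761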